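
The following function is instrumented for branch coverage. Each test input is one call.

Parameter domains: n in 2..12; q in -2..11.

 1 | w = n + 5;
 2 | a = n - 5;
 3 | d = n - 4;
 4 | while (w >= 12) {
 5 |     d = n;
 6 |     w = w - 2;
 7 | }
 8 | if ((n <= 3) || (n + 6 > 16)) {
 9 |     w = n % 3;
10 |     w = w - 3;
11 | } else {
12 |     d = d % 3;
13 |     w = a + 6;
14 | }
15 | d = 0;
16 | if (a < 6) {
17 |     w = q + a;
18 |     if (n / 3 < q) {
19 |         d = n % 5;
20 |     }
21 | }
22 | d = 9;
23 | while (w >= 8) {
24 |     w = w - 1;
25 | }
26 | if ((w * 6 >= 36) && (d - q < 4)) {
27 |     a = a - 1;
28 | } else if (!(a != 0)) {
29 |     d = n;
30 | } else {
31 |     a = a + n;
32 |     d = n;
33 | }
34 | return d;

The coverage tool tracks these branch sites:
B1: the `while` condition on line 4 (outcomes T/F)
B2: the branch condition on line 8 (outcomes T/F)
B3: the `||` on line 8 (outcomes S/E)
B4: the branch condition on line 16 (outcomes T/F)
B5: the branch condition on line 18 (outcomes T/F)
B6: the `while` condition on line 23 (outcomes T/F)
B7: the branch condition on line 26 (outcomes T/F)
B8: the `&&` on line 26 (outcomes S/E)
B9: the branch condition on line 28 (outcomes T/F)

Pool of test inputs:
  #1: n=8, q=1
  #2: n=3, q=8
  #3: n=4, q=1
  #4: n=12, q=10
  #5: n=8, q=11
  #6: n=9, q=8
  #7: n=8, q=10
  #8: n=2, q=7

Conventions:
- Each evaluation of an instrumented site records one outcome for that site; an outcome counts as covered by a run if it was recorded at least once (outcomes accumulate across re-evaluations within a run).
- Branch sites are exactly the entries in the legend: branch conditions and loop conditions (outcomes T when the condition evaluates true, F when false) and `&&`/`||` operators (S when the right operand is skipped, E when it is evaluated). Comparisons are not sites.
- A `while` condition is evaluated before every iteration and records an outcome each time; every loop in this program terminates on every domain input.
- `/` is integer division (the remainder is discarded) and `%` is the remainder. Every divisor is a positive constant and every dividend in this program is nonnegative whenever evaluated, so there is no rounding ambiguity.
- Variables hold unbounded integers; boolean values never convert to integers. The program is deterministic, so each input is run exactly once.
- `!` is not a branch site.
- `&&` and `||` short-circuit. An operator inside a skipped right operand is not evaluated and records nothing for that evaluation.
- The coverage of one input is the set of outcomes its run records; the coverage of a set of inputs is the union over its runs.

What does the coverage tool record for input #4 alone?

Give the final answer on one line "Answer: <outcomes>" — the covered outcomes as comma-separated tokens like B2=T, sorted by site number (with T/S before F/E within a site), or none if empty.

Running input #4 (n=12, q=10), event by event:
  B1->T, B1->T, B1->T, B1->F, B3->E, B2->T, B4->F, B6->F, B8->S, B7->F
  B9->F
as a set, this run covers: B1=T, B1=F, B2=T, B3=E, B4=F, B6=F, B7=F, B8=S, B9=F

Answer: B1=T, B1=F, B2=T, B3=E, B4=F, B6=F, B7=F, B8=S, B9=F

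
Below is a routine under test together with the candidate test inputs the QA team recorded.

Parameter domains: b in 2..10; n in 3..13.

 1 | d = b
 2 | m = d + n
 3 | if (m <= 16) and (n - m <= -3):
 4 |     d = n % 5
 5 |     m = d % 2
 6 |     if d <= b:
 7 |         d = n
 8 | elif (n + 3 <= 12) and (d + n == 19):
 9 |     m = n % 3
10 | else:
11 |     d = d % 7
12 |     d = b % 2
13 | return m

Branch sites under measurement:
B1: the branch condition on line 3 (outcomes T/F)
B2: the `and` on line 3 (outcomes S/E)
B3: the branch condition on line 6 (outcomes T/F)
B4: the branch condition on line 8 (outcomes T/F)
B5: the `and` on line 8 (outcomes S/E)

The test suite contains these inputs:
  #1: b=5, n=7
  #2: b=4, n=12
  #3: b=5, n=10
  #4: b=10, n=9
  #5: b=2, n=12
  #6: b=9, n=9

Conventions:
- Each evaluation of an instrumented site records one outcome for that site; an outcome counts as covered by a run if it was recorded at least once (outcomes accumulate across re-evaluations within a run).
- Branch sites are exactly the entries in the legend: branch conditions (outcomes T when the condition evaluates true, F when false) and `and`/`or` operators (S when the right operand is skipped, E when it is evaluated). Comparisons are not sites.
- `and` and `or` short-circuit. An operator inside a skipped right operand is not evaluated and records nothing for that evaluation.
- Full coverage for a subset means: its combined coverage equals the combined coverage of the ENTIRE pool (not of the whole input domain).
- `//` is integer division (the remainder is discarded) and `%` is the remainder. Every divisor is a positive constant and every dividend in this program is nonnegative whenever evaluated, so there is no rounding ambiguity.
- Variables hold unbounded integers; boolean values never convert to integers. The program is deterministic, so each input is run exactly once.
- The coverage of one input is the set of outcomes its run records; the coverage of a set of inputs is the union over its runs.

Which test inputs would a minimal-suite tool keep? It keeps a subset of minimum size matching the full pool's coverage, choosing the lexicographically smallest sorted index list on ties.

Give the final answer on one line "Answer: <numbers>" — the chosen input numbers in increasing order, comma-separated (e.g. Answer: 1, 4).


run #1 (b=5, n=7) records B1=T, B2=E, B3=T
run #2 (b=4, n=12) records B1=T, B2=E, B3=T
run #3 (b=5, n=10) records B1=T, B2=E, B3=T
run #4 (b=10, n=9) records B1=F, B2=S, B4=T, B5=E
run #5 (b=2, n=12) records B1=F, B2=E, B4=F, B5=S
run #6 (b=9, n=9) records B1=F, B2=S, B4=F, B5=E
union over all inputs: B1=T, B1=F, B2=S, B2=E, B3=T, B4=T, B4=F, B5=S, B5=E (9 outcomes)
size 1 is not enough: best union over all size-1 subsets is 4/9
size 2 is not enough: best union over all size-2 subsets is 7/9
the canonical winner is {1, 4, 5}: size 3, full 9-outcome coverage, earliest index list among size-3 covers
Answer: 1, 4, 5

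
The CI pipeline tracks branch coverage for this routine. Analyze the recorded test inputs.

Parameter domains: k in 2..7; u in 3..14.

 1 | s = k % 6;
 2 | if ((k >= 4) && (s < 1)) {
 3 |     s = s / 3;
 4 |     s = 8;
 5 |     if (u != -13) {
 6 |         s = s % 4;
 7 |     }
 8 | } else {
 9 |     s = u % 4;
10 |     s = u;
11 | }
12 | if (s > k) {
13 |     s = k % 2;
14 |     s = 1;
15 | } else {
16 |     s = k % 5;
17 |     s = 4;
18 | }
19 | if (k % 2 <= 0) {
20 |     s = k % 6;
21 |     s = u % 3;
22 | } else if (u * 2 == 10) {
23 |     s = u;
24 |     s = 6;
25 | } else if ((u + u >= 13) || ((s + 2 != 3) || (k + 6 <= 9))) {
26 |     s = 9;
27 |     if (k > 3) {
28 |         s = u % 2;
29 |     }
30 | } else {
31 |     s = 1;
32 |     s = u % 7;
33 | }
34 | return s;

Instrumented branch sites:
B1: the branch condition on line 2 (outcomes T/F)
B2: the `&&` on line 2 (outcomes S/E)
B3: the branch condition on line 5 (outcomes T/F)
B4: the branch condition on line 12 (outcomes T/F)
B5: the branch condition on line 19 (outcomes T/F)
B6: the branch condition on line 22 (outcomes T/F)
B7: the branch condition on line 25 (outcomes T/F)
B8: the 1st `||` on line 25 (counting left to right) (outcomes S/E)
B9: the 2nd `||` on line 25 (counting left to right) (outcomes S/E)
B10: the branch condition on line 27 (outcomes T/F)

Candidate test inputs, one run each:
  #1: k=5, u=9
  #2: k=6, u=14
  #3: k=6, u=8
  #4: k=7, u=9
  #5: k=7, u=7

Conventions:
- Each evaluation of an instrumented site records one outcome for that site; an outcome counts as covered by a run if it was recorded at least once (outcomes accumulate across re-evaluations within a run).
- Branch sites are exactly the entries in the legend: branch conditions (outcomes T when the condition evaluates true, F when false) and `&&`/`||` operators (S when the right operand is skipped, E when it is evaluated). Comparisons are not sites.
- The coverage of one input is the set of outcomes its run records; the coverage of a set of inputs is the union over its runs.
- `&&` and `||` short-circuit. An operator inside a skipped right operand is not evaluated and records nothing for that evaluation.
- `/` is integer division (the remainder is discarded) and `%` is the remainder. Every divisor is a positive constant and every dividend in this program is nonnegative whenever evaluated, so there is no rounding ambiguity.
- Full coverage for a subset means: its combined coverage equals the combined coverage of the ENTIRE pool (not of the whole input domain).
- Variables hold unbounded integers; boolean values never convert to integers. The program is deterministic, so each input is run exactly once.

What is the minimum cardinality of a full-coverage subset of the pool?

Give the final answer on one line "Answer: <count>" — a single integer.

test 1 (k=5, u=9) fires B2->E, B1->F, B4->T, B5->F, B6->F, B8->S, B7->T, B10->T; hits B1=F, B2=E, B4=T, B5=F, B6=F, B7=T, B8=S, B10=T
test 2 (k=6, u=14) fires B2->E, B1->T, B3->T, B4->F, B5->T; hits B1=T, B2=E, B3=T, B4=F, B5=T
test 3 (k=6, u=8) fires B2->E, B1->T, B3->T, B4->F, B5->T; hits B1=T, B2=E, B3=T, B4=F, B5=T
test 4 (k=7, u=9) fires B2->E, B1->F, B4->T, B5->F, B6->F, B8->S, B7->T, B10->T; hits B1=F, B2=E, B4=T, B5=F, B6=F, B7=T, B8=S, B10=T
test 5 (k=7, u=7) fires B2->E, B1->F, B4->F, B5->F, B6->F, B8->S, B7->T, B10->T; hits B1=F, B2=E, B4=F, B5=F, B6=F, B7=T, B8=S, B10=T
pool-wide coverage (12 outcomes): B1=T, B1=F, B2=E, B3=T, B4=T, B4=F, B5=T, B5=F, B6=F, B7=T, B8=S, B10=T
size 1 is not enough: best union over all size-1 subsets is 8/12
size 2: inputs {1, 2} cover all 12 outcomes, and no lexicographically smaller subset of this size does

Answer: 2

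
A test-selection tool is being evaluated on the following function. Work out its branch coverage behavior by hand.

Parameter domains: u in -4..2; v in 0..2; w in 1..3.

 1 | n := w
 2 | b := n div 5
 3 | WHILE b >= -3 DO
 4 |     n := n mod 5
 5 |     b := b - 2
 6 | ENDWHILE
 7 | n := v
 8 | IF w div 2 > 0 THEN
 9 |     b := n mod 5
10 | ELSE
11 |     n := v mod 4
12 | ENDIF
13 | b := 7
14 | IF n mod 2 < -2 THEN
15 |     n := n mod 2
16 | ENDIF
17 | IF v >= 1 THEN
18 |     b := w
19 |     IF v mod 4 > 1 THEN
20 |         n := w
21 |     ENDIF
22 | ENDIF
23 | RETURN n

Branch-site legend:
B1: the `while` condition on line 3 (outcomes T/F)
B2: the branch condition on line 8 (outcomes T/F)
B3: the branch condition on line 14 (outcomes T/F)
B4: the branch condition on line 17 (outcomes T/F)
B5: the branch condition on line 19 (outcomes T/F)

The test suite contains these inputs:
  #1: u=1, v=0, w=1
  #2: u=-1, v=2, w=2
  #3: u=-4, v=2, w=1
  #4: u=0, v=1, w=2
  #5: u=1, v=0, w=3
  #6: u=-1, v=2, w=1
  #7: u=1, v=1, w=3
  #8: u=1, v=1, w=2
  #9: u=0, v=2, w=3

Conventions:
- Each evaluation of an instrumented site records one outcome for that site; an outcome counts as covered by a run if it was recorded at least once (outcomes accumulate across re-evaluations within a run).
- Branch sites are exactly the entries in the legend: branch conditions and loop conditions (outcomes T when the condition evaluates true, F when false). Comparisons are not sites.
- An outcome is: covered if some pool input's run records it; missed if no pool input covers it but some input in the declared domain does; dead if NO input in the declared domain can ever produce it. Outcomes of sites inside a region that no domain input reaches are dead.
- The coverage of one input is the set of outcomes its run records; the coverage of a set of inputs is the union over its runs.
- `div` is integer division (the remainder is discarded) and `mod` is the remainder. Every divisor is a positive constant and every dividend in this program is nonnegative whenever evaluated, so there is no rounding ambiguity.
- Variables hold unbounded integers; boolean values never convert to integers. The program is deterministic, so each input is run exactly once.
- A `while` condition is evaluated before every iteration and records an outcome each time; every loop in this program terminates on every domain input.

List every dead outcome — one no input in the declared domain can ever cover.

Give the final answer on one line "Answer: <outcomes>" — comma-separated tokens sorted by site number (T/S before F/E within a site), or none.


checking every outcome against all 63 domain inputs:
  B3=T: never recorded by any domain input -> dead
  reachable outcomes have witnesses, e.g. B1=T (e.g. u=-4, v=0, w=1), B1=F (e.g. u=-4, v=0, w=1), B2=T (e.g. u=-4, v=0, w=2), B2=F (e.g. u=-4, v=0, w=1)
Answer: B3=T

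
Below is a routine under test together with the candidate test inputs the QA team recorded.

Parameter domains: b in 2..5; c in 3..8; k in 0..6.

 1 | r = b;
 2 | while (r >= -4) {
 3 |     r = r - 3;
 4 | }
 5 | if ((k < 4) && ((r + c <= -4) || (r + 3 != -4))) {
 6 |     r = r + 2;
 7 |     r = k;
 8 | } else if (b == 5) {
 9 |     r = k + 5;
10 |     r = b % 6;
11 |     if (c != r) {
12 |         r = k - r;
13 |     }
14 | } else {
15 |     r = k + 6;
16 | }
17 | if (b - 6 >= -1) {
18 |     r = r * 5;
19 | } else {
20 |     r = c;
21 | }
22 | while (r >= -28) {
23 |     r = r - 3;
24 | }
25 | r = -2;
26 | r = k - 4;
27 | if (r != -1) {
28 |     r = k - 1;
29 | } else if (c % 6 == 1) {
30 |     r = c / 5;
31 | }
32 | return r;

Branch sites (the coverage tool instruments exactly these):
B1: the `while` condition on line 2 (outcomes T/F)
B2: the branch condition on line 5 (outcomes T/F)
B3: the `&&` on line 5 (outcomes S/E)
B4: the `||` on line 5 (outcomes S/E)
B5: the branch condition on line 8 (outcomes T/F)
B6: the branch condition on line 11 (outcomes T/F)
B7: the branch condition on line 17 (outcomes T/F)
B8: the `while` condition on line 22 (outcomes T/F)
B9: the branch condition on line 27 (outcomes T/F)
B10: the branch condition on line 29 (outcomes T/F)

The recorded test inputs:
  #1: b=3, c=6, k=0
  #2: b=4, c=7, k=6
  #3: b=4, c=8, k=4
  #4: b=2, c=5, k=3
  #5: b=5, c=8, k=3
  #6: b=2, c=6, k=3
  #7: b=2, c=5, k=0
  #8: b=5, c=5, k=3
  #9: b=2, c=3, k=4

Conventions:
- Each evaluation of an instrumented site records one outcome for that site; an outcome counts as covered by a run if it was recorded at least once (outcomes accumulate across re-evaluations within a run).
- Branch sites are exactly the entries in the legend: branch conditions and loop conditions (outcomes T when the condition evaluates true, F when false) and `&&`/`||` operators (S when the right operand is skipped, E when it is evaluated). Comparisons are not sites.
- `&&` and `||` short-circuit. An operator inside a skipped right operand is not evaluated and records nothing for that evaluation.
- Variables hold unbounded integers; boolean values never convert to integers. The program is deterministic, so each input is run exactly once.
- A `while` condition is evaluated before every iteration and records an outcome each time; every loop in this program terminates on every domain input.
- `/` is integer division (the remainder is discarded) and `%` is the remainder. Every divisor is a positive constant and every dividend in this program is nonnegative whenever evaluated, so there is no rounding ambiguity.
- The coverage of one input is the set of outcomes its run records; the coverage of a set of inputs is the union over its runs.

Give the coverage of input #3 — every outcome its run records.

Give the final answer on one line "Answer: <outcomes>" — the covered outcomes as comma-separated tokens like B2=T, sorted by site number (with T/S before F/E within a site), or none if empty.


Event log for input #3 (b=4, c=8, k=4):
  B1->T, B1->T, B1->T, B1->F, B3->S, B2->F, B5->F, B7->F, B8->T, B8->T
  B8->T, B8->T, B8->T, B8->T, B8->T, B8->T, B8->T, B8->T, B8->T, B8->T
  B8->T, B8->F, B9->T
collecting distinct outcomes: B1=T, B1=F, B2=F, B3=S, B5=F, B7=F, B8=T, B8=F, B9=T
Answer: B1=T, B1=F, B2=F, B3=S, B5=F, B7=F, B8=T, B8=F, B9=T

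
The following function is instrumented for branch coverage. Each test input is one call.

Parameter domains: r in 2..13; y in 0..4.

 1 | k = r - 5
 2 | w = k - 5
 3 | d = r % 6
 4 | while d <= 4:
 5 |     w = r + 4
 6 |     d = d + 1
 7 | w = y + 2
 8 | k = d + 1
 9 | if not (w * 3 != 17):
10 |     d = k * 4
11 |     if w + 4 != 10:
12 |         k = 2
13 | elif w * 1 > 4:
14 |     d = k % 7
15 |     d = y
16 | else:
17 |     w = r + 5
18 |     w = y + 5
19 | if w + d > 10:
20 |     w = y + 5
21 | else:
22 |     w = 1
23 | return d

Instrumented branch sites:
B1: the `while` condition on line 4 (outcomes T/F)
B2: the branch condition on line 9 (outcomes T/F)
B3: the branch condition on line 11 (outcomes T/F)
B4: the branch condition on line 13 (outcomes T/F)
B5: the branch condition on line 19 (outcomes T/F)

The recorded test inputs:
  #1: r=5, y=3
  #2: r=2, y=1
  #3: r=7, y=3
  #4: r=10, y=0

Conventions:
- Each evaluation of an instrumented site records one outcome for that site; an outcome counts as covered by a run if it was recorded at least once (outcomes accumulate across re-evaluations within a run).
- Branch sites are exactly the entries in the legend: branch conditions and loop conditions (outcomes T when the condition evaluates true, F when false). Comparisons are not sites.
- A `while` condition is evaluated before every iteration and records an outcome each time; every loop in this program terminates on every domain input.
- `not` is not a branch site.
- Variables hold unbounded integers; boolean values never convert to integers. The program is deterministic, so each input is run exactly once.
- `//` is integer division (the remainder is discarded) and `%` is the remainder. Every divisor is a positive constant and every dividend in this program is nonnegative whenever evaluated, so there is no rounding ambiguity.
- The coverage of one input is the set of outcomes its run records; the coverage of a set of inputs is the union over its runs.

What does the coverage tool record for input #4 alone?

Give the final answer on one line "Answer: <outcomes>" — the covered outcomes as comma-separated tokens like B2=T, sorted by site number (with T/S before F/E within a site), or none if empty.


Simulating input #4 (r=10, y=0) step by step:
  B1->T, B1->F, B2->F, B4->F, B5->F
distinct outcomes covered: B1=T, B1=F, B2=F, B4=F, B5=F
Answer: B1=T, B1=F, B2=F, B4=F, B5=F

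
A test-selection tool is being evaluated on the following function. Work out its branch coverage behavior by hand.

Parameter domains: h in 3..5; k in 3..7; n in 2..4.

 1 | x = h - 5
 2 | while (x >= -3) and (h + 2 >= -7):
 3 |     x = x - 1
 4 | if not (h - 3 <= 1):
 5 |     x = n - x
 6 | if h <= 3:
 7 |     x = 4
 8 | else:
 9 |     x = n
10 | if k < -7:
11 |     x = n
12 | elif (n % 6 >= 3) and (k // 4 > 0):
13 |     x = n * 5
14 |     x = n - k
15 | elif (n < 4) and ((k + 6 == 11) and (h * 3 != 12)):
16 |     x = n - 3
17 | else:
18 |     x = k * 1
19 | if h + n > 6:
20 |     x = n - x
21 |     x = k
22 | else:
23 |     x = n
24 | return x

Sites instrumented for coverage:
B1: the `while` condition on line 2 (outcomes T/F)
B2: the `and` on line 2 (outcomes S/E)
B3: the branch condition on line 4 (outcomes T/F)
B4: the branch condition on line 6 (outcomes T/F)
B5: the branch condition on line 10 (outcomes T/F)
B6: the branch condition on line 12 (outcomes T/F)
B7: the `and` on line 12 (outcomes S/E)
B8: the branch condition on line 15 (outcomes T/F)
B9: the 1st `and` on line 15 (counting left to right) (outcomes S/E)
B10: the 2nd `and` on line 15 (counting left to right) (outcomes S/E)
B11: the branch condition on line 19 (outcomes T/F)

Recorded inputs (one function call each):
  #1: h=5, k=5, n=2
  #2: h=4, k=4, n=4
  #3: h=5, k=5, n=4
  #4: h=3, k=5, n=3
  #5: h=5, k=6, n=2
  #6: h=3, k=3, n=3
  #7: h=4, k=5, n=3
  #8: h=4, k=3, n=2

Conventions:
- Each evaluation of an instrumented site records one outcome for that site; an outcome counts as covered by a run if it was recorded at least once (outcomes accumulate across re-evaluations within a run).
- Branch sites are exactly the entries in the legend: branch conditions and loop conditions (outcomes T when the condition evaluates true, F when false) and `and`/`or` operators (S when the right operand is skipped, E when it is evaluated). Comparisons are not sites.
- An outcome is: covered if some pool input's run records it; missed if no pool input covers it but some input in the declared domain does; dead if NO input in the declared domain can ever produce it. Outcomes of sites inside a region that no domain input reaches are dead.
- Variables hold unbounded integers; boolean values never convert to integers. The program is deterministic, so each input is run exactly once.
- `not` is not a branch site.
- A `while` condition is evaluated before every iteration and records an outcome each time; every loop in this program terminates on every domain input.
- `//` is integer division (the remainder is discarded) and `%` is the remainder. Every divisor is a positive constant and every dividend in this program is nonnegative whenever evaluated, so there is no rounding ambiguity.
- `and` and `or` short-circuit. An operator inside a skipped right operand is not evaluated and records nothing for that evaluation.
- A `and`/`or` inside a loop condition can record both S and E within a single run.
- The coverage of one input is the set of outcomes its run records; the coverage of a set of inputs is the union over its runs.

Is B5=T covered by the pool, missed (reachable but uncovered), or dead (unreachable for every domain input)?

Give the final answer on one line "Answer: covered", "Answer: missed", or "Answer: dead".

no pool input records B5=T
checking all 45 inputs in the declared domain: B5=T is never recorded -> dead

Answer: dead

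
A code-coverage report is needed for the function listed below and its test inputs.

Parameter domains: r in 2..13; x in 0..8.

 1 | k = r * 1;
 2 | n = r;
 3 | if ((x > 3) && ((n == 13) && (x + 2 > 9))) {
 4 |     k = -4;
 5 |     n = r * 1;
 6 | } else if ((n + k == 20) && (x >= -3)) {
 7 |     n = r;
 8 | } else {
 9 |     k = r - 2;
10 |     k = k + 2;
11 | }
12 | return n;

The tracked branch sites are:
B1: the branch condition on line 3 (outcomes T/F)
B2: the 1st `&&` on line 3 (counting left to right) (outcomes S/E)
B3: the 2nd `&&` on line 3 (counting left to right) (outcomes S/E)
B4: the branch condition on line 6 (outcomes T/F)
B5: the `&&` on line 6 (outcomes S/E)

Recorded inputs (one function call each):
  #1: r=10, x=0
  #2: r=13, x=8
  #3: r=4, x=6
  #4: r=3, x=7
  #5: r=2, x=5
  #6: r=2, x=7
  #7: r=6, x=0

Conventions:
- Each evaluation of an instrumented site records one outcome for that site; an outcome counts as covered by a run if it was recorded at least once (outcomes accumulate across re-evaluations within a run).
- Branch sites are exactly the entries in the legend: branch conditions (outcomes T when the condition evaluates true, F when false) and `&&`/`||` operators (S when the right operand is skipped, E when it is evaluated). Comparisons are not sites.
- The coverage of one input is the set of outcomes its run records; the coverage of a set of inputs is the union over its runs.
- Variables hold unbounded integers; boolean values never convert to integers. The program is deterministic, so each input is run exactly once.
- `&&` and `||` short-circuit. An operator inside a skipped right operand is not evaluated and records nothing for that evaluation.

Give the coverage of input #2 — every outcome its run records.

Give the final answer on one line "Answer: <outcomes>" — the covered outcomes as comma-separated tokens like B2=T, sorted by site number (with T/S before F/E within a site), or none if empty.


Event log for input #2 (r=13, x=8):
  B2->E, B3->E, B1->T
distinct outcomes covered: B1=T, B2=E, B3=E
Answer: B1=T, B2=E, B3=E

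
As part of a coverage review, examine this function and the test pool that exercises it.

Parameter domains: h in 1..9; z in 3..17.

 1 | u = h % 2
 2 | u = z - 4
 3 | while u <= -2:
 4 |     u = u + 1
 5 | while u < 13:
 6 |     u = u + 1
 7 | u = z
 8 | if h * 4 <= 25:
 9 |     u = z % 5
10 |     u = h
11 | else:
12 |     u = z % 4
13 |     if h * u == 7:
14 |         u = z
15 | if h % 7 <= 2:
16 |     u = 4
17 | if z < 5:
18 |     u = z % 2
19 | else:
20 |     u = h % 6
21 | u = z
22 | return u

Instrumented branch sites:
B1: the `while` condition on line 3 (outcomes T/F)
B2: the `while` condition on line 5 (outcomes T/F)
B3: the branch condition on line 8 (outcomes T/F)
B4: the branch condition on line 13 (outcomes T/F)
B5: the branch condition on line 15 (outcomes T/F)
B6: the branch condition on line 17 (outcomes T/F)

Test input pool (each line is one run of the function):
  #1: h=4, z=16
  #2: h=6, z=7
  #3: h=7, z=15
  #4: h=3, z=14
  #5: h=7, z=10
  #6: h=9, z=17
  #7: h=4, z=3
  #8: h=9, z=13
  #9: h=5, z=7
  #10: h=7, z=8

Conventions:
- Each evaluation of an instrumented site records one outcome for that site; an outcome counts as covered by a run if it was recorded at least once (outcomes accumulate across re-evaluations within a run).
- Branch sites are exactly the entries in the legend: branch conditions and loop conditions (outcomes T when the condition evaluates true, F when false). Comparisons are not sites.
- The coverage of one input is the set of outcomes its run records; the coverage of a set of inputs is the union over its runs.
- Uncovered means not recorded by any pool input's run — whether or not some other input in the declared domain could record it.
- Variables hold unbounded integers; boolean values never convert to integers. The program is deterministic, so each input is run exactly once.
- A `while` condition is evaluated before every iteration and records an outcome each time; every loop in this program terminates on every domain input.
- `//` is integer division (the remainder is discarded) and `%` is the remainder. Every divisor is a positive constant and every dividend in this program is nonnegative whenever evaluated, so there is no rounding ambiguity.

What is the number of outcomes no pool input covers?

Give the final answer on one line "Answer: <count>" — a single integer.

input #1, h=4, z=16: events B1->F, B2->T, B2->F, B3->T, B5->F, B6->F; outcomes B1=F, B2=T, B2=F, B3=T, B5=F, B6=F
input #2, h=6, z=7: events B1->F, B2->T, B2->T, B2->T, B2->T, B2->T, B2->T, B2->T, B2->T, B2->T, B2->T, B2->F, B3->T, B5->F, ...; outcomes B1=F, B2=T, B2=F, B3=T, B5=F, B6=F
input #3, h=7, z=15: events B1->F, B2->T, B2->T, B2->F, B3->F, B4->F, B5->T, B6->F; outcomes B1=F, B2=T, B2=F, B3=F, B4=F, B5=T, B6=F
input #4, h=3, z=14: events B1->F, B2->T, B2->T, B2->T, B2->F, B3->T, B5->F, B6->F; outcomes B1=F, B2=T, B2=F, B3=T, B5=F, B6=F
input #5, h=7, z=10: events B1->F, B2->T, B2->T, B2->T, B2->T, B2->T, B2->T, B2->T, B2->F, B3->F, B4->F, B5->T, B6->F; outcomes B1=F, B2=T, B2=F, B3=F, B4=F, B5=T, B6=F
input #6, h=9, z=17: events B1->F, B2->F, B3->F, B4->F, B5->T, B6->F; outcomes B1=F, B2=F, B3=F, B4=F, B5=T, B6=F
input #7, h=4, z=3: events B1->F, B2->T, B2->T, B2->T, B2->T, B2->T, B2->T, B2->T, B2->T, B2->T, B2->T, B2->T, B2->T, B2->T, ...; outcomes B1=F, B2=T, B2=F, B3=T, B5=F, B6=T
input #8, h=9, z=13: events B1->F, B2->T, B2->T, B2->T, B2->T, B2->F, B3->F, B4->F, B5->T, B6->F; outcomes B1=F, B2=T, B2=F, B3=F, B4=F, B5=T, B6=F
input #9, h=5, z=7: events B1->F, B2->T, B2->T, B2->T, B2->T, B2->T, B2->T, B2->T, B2->T, B2->T, B2->T, B2->F, B3->T, B5->F, ...; outcomes B1=F, B2=T, B2=F, B3=T, B5=F, B6=F
input #10, h=7, z=8: events B1->F, B2->T, B2->T, B2->T, B2->T, B2->T, B2->T, B2->T, B2->T, B2->T, B2->F, B3->F, B4->F, B5->T, ...; outcomes B1=F, B2=T, B2=F, B3=F, B4=F, B5=T, B6=F
union over the pool: B1=F, B2=T, B2=F, B3=T, B3=F, B4=F, B5=T, B5=F, B6=T, B6=F
uncovered (2 of 12): B1=T, B4=T

Answer: 2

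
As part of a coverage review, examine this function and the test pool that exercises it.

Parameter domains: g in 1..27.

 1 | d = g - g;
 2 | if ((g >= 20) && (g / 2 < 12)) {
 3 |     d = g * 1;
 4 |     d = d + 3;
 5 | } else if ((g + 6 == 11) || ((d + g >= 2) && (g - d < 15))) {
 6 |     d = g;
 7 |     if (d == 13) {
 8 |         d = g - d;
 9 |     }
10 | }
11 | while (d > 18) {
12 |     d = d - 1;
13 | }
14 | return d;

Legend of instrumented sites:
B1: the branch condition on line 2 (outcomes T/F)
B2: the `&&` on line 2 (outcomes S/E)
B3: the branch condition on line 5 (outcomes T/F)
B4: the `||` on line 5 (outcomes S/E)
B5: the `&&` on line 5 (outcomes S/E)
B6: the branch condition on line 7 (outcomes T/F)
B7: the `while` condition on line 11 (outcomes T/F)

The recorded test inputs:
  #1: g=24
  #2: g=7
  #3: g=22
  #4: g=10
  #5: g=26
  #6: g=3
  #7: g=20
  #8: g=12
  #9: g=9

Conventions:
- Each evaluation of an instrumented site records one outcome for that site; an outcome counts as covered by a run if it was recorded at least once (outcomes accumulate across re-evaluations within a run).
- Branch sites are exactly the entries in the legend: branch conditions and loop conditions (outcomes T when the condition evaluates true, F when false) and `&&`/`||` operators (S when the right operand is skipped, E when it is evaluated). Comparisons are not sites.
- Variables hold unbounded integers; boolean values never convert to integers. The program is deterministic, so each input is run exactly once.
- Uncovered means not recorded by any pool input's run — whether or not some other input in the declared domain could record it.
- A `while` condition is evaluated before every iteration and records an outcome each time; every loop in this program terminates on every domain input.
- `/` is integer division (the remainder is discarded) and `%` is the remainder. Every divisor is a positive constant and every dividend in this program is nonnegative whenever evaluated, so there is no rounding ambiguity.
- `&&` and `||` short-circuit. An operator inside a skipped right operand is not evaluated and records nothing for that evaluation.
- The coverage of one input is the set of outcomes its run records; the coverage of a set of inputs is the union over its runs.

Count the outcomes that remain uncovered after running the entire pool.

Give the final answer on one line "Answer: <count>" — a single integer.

run #1 (g=24) runs B2->E, B1->F, B4->E, B5->E, B3->F, B7->F; records B1=F, B2=E, B3=F, B4=E, B5=E, B7=F
run #2 (g=7) runs B2->S, B1->F, B4->E, B5->E, B3->T, B6->F, B7->F; records B1=F, B2=S, B3=T, B4=E, B5=E, B6=F, B7=F
run #3 (g=22) runs B2->E, B1->T, B7->T, B7->T, B7->T, B7->T, B7->T, B7->T, B7->T, B7->F; records B1=T, B2=E, B7=T, B7=F
run #4 (g=10) runs B2->S, B1->F, B4->E, B5->E, B3->T, B6->F, B7->F; records B1=F, B2=S, B3=T, B4=E, B5=E, B6=F, B7=F
run #5 (g=26) runs B2->E, B1->F, B4->E, B5->E, B3->F, B7->F; records B1=F, B2=E, B3=F, B4=E, B5=E, B7=F
run #6 (g=3) runs B2->S, B1->F, B4->E, B5->E, B3->T, B6->F, B7->F; records B1=F, B2=S, B3=T, B4=E, B5=E, B6=F, B7=F
run #7 (g=20) runs B2->E, B1->T, B7->T, B7->T, B7->T, B7->T, B7->T, B7->F; records B1=T, B2=E, B7=T, B7=F
run #8 (g=12) runs B2->S, B1->F, B4->E, B5->E, B3->T, B6->F, B7->F; records B1=F, B2=S, B3=T, B4=E, B5=E, B6=F, B7=F
run #9 (g=9) runs B2->S, B1->F, B4->E, B5->E, B3->T, B6->F, B7->F; records B1=F, B2=S, B3=T, B4=E, B5=E, B6=F, B7=F
union over the pool: B1=T, B1=F, B2=S, B2=E, B3=T, B3=F, B4=E, B5=E, B6=F, B7=T, B7=F
uncovered (3 of 14): B4=S, B5=S, B6=T

Answer: 3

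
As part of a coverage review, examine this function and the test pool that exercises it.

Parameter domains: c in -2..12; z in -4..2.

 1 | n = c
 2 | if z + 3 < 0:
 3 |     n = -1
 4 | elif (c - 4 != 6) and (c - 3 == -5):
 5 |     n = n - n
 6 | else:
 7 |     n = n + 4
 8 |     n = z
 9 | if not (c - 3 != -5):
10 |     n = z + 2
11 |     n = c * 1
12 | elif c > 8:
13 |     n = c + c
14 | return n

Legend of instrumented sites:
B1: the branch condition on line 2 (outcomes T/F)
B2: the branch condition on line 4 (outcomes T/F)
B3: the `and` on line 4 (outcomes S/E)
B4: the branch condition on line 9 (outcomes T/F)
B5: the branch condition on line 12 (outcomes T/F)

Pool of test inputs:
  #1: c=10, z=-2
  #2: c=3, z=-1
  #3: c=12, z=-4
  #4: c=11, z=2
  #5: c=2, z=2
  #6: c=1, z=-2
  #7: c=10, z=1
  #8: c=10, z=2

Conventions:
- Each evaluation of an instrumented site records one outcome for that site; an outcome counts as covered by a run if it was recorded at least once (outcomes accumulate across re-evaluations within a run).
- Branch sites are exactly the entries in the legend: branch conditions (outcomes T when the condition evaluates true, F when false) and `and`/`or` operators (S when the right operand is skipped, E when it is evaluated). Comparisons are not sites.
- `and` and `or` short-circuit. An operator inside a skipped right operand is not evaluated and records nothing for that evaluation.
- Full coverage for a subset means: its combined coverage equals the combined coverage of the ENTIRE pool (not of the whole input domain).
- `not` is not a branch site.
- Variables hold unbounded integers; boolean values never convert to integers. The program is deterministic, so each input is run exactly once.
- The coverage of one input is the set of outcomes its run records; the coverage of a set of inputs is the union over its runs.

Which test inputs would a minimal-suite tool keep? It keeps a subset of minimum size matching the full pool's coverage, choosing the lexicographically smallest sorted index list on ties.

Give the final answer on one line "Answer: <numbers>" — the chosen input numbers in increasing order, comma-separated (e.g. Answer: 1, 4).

test 1 (c=10, z=-2) fires B1->F, B3->S, B2->F, B4->F, B5->T; hits B1=F, B2=F, B3=S, B4=F, B5=T
test 2 (c=3, z=-1) fires B1->F, B3->E, B2->F, B4->F, B5->F; hits B1=F, B2=F, B3=E, B4=F, B5=F
test 3 (c=12, z=-4) fires B1->T, B4->F, B5->T; hits B1=T, B4=F, B5=T
test 4 (c=11, z=2) fires B1->F, B3->E, B2->F, B4->F, B5->T; hits B1=F, B2=F, B3=E, B4=F, B5=T
test 5 (c=2, z=2) fires B1->F, B3->E, B2->F, B4->F, B5->F; hits B1=F, B2=F, B3=E, B4=F, B5=F
test 6 (c=1, z=-2) fires B1->F, B3->E, B2->F, B4->F, B5->F; hits B1=F, B2=F, B3=E, B4=F, B5=F
test 7 (c=10, z=1) fires B1->F, B3->S, B2->F, B4->F, B5->T; hits B1=F, B2=F, B3=S, B4=F, B5=T
test 8 (c=10, z=2) fires B1->F, B3->S, B2->F, B4->F, B5->T; hits B1=F, B2=F, B3=S, B4=F, B5=T
together the pool reaches 8 outcomes: B1=T, B1=F, B2=F, B3=S, B3=E, B4=F, B5=T, B5=F
checked all size-1 subsets: none covers 8 outcomes (max 5/8)
checked all size-2 subsets: none covers 8 outcomes (max 7/8)
size 3: inputs {1, 2, 3} cover all 8 outcomes, and no lexicographically smaller subset of this size does

Answer: 1, 2, 3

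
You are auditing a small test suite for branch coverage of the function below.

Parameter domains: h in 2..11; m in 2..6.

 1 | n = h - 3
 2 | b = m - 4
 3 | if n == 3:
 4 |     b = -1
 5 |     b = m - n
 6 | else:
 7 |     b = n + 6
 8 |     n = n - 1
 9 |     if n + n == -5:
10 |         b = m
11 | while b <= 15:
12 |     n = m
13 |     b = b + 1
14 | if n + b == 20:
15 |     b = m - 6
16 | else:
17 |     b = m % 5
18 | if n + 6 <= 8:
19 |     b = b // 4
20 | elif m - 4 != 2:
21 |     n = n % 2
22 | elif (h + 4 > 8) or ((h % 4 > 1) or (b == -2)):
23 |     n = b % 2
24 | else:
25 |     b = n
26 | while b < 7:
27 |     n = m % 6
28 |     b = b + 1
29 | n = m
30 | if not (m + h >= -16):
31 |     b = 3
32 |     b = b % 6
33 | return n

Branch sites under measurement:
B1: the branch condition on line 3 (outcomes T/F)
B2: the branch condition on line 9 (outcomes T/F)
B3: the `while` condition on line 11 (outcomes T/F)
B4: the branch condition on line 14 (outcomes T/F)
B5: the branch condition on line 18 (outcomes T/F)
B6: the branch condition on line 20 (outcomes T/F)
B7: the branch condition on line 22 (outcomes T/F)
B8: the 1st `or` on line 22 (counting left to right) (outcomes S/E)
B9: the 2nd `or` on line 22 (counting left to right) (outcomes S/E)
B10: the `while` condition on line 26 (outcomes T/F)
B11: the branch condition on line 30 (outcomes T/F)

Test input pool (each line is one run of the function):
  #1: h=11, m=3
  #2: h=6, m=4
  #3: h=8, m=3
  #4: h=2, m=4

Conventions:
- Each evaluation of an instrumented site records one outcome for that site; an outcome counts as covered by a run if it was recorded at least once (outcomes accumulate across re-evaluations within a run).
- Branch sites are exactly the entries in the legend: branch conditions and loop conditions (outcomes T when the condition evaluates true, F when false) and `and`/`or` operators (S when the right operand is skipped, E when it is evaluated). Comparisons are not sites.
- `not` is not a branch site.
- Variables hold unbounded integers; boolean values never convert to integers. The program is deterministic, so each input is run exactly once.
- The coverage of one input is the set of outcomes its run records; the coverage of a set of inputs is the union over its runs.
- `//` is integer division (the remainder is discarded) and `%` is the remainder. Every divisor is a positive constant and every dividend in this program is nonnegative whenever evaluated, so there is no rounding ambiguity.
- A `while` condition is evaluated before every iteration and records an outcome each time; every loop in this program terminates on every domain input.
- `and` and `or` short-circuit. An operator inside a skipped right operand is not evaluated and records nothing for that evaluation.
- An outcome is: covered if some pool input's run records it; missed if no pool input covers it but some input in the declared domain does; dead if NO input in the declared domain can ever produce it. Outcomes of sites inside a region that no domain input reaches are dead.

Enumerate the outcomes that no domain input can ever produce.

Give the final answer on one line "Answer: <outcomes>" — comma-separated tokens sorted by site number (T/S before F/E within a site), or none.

running all 50 domain inputs and tallying outcomes:
  B2=T: never recorded by any domain input -> dead
  B11=T: never recorded by any domain input -> dead
  reachable outcomes have witnesses, e.g. B1=T (e.g. h=6, m=2), B1=F (e.g. h=2, m=2), B2=F (e.g. h=2, m=2), B3=T (e.g. h=2, m=2)

Answer: B2=T, B11=T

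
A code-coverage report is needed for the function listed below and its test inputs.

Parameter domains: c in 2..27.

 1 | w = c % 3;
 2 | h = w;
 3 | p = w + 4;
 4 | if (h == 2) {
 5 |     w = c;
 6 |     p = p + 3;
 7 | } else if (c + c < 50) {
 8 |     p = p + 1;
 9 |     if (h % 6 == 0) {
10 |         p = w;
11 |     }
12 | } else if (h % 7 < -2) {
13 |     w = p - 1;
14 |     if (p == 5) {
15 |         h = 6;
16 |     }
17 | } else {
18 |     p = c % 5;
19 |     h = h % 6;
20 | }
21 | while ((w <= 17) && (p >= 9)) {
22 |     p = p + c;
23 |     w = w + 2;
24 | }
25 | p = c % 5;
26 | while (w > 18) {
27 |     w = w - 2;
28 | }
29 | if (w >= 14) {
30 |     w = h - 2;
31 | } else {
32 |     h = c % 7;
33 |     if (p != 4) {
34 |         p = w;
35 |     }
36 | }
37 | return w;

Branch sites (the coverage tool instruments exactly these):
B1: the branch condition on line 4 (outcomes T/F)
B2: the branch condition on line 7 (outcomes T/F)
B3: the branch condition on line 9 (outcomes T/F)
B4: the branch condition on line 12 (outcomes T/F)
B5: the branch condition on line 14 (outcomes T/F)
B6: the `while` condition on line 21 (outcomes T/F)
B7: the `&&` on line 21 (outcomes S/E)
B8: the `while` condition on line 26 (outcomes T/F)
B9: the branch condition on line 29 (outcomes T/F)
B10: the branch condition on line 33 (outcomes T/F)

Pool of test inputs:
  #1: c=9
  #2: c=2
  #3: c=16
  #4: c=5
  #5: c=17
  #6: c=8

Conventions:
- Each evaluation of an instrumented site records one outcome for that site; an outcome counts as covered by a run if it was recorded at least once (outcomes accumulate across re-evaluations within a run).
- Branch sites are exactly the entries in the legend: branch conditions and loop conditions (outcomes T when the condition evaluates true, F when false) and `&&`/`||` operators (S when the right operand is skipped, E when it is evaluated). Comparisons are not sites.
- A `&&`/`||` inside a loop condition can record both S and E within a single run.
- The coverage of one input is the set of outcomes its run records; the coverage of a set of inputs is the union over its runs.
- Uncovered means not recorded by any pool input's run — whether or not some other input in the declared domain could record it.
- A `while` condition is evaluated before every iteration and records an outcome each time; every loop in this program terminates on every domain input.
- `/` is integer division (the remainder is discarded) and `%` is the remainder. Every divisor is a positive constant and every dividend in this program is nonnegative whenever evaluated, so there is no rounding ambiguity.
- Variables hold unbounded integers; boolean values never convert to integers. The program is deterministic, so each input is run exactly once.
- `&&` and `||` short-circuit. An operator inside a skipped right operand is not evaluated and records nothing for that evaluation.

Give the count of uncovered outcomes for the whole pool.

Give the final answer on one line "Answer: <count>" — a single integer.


test 1 (c=9) fires B1->F, B2->T, B3->T, B7->E, B6->F, B8->F, B9->F, B10->F; hits B1=F, B2=T, B3=T, B6=F, B7=E, B8=F, B9=F, B10=F
test 2 (c=2) fires B1->T, B7->E, B6->T, B7->E, B6->T, B7->E, B6->T, B7->E, B6->T, B7->E, B6->T, B7->E, B6->T, B7->E, ...; hits B1=T, B6=T, B6=F, B7=S, B7=E, B8=F, B9=T
test 3 (c=16) fires B1->F, B2->T, B3->F, B7->E, B6->F, B8->F, B9->F, B10->T; hits B1=F, B2=T, B3=F, B6=F, B7=E, B8=F, B9=F, B10=T
test 4 (c=5) fires B1->T, B7->E, B6->T, B7->E, B6->T, B7->E, B6->T, B7->E, B6->T, B7->E, B6->T, B7->E, B6->T, B7->E, ...; hits B1=T, B6=T, B6=F, B7=S, B7=E, B8=T, B8=F, B9=T
test 5 (c=17) fires B1->T, B7->E, B6->T, B7->S, B6->F, B8->T, B8->F, B9->T; hits B1=T, B6=T, B6=F, B7=S, B7=E, B8=T, B8=F, B9=T
test 6 (c=8) fires B1->T, B7->E, B6->T, B7->E, B6->T, B7->E, B6->T, B7->E, B6->T, B7->E, B6->T, B7->S, B6->F, B8->F, ...; hits B1=T, B6=T, B6=F, B7=S, B7=E, B8=F, B9=T
union over the pool: B1=T, B1=F, B2=T, B3=T, B3=F, B6=T, B6=F, B7=S, B7=E, B8=T, B8=F, B9=T, B9=F, B10=T, B10=F
uncovered (5 of 20): B2=F, B4=T, B4=F, B5=T, B5=F
Answer: 5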